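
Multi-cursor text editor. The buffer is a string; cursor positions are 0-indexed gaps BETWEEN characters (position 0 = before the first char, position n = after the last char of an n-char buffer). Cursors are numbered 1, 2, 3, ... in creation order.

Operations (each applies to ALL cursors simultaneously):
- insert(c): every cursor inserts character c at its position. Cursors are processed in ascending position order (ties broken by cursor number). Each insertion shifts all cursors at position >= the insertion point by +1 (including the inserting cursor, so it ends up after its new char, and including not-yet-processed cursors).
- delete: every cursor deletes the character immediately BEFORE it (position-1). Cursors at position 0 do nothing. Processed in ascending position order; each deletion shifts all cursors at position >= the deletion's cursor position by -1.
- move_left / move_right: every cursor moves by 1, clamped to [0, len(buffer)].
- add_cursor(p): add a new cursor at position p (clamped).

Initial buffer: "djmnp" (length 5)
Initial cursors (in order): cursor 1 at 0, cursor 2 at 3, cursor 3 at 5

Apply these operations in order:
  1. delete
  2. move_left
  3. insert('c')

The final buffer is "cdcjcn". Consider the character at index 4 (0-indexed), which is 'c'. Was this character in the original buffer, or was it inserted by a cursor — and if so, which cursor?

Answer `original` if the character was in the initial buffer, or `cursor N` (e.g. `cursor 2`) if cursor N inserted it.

After op 1 (delete): buffer="djn" (len 3), cursors c1@0 c2@2 c3@3, authorship ...
After op 2 (move_left): buffer="djn" (len 3), cursors c1@0 c2@1 c3@2, authorship ...
After op 3 (insert('c')): buffer="cdcjcn" (len 6), cursors c1@1 c2@3 c3@5, authorship 1.2.3.
Authorship (.=original, N=cursor N): 1 . 2 . 3 .
Index 4: author = 3

Answer: cursor 3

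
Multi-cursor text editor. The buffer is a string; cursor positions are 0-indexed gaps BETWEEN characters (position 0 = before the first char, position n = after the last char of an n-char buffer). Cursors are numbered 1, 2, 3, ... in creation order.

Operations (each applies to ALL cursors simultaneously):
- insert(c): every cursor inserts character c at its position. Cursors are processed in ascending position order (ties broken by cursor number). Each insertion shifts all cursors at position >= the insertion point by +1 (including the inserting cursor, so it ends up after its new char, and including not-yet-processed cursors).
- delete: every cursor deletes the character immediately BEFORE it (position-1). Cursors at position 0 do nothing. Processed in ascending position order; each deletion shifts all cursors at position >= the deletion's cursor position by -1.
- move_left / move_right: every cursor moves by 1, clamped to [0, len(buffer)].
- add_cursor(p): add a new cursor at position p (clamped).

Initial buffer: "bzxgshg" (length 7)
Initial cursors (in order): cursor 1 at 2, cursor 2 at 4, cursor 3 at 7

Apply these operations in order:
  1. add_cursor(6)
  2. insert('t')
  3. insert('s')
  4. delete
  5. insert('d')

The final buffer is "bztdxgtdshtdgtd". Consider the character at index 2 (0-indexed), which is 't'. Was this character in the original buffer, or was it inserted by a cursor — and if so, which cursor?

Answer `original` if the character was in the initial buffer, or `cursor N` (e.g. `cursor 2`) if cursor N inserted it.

After op 1 (add_cursor(6)): buffer="bzxgshg" (len 7), cursors c1@2 c2@4 c4@6 c3@7, authorship .......
After op 2 (insert('t')): buffer="bztxgtshtgt" (len 11), cursors c1@3 c2@6 c4@9 c3@11, authorship ..1..2..4.3
After op 3 (insert('s')): buffer="bztsxgtsshtsgts" (len 15), cursors c1@4 c2@8 c4@12 c3@15, authorship ..11..22..44.33
After op 4 (delete): buffer="bztxgtshtgt" (len 11), cursors c1@3 c2@6 c4@9 c3@11, authorship ..1..2..4.3
After op 5 (insert('d')): buffer="bztdxgtdshtdgtd" (len 15), cursors c1@4 c2@8 c4@12 c3@15, authorship ..11..22..44.33
Authorship (.=original, N=cursor N): . . 1 1 . . 2 2 . . 4 4 . 3 3
Index 2: author = 1

Answer: cursor 1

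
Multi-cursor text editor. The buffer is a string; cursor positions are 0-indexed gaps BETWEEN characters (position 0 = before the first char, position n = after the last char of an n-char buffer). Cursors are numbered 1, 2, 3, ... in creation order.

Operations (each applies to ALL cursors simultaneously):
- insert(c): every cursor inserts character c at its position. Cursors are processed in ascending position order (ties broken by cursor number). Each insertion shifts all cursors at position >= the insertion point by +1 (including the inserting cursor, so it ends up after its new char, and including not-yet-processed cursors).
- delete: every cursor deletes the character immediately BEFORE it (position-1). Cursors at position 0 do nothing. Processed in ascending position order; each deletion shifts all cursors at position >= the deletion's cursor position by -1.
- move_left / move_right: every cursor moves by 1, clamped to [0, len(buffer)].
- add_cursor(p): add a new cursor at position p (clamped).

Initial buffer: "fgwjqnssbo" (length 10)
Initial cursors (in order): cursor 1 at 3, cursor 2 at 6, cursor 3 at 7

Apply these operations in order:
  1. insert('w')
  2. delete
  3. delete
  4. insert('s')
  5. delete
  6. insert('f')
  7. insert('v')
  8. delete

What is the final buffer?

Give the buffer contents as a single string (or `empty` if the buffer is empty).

Answer: fgfjqffsbo

Derivation:
After op 1 (insert('w')): buffer="fgwwjqnwswsbo" (len 13), cursors c1@4 c2@8 c3@10, authorship ...1...2.3...
After op 2 (delete): buffer="fgwjqnssbo" (len 10), cursors c1@3 c2@6 c3@7, authorship ..........
After op 3 (delete): buffer="fgjqsbo" (len 7), cursors c1@2 c2@4 c3@4, authorship .......
After op 4 (insert('s')): buffer="fgsjqsssbo" (len 10), cursors c1@3 c2@7 c3@7, authorship ..1..23...
After op 5 (delete): buffer="fgjqsbo" (len 7), cursors c1@2 c2@4 c3@4, authorship .......
After op 6 (insert('f')): buffer="fgfjqffsbo" (len 10), cursors c1@3 c2@7 c3@7, authorship ..1..23...
After op 7 (insert('v')): buffer="fgfvjqffvvsbo" (len 13), cursors c1@4 c2@10 c3@10, authorship ..11..2323...
After op 8 (delete): buffer="fgfjqffsbo" (len 10), cursors c1@3 c2@7 c3@7, authorship ..1..23...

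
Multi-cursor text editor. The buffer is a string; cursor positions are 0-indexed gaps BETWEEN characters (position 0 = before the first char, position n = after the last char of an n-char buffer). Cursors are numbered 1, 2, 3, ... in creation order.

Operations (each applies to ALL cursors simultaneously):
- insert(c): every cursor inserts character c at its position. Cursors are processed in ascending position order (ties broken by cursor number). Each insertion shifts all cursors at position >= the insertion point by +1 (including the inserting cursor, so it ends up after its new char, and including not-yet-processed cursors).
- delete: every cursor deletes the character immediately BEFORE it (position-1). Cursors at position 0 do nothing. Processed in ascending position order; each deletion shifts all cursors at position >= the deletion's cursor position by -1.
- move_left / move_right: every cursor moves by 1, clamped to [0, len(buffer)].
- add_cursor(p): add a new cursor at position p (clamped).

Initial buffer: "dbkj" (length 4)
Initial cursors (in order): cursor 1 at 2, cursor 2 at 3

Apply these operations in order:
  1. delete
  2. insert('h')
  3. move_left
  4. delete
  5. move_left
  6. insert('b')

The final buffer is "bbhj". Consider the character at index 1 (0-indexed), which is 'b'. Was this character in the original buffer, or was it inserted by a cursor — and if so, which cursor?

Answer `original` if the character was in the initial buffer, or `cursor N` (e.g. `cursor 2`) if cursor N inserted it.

After op 1 (delete): buffer="dj" (len 2), cursors c1@1 c2@1, authorship ..
After op 2 (insert('h')): buffer="dhhj" (len 4), cursors c1@3 c2@3, authorship .12.
After op 3 (move_left): buffer="dhhj" (len 4), cursors c1@2 c2@2, authorship .12.
After op 4 (delete): buffer="hj" (len 2), cursors c1@0 c2@0, authorship 2.
After op 5 (move_left): buffer="hj" (len 2), cursors c1@0 c2@0, authorship 2.
After op 6 (insert('b')): buffer="bbhj" (len 4), cursors c1@2 c2@2, authorship 122.
Authorship (.=original, N=cursor N): 1 2 2 .
Index 1: author = 2

Answer: cursor 2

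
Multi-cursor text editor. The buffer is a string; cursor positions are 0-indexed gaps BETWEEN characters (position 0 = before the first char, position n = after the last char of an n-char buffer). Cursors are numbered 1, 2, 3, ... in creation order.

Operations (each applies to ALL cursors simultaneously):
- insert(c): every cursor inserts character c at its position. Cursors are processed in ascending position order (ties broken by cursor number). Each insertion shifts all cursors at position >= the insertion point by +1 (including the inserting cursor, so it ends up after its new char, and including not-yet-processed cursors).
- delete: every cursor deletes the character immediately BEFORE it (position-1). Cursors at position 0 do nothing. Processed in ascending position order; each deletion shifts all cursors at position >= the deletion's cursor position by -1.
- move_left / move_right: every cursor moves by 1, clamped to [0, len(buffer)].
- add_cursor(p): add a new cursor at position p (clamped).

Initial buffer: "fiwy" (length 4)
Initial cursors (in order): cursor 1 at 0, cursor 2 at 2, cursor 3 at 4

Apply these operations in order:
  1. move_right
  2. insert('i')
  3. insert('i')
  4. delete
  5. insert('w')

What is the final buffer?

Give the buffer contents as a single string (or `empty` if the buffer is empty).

After op 1 (move_right): buffer="fiwy" (len 4), cursors c1@1 c2@3 c3@4, authorship ....
After op 2 (insert('i')): buffer="fiiwiyi" (len 7), cursors c1@2 c2@5 c3@7, authorship .1..2.3
After op 3 (insert('i')): buffer="fiiiwiiyii" (len 10), cursors c1@3 c2@7 c3@10, authorship .11..22.33
After op 4 (delete): buffer="fiiwiyi" (len 7), cursors c1@2 c2@5 c3@7, authorship .1..2.3
After op 5 (insert('w')): buffer="fiwiwiwyiw" (len 10), cursors c1@3 c2@7 c3@10, authorship .11..22.33

Answer: fiwiwiwyiw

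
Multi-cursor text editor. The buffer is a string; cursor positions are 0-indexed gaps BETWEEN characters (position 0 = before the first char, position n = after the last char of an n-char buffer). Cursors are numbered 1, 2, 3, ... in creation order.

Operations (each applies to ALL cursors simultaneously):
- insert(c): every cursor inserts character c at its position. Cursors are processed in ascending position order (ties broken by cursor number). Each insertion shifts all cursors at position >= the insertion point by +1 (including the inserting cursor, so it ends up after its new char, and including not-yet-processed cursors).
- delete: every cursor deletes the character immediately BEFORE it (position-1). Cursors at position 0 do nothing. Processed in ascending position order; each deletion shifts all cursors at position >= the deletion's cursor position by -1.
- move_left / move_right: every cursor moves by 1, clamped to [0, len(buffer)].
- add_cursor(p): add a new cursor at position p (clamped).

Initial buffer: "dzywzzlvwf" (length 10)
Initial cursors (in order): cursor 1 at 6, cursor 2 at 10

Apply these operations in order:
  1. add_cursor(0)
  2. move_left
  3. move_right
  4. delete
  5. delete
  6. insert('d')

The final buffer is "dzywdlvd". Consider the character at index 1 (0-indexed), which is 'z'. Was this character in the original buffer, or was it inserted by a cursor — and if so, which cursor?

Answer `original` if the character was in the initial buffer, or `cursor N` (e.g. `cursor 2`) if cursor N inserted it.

Answer: original

Derivation:
After op 1 (add_cursor(0)): buffer="dzywzzlvwf" (len 10), cursors c3@0 c1@6 c2@10, authorship ..........
After op 2 (move_left): buffer="dzywzzlvwf" (len 10), cursors c3@0 c1@5 c2@9, authorship ..........
After op 3 (move_right): buffer="dzywzzlvwf" (len 10), cursors c3@1 c1@6 c2@10, authorship ..........
After op 4 (delete): buffer="zywzlvw" (len 7), cursors c3@0 c1@4 c2@7, authorship .......
After op 5 (delete): buffer="zywlv" (len 5), cursors c3@0 c1@3 c2@5, authorship .....
After op 6 (insert('d')): buffer="dzywdlvd" (len 8), cursors c3@1 c1@5 c2@8, authorship 3...1..2
Authorship (.=original, N=cursor N): 3 . . . 1 . . 2
Index 1: author = original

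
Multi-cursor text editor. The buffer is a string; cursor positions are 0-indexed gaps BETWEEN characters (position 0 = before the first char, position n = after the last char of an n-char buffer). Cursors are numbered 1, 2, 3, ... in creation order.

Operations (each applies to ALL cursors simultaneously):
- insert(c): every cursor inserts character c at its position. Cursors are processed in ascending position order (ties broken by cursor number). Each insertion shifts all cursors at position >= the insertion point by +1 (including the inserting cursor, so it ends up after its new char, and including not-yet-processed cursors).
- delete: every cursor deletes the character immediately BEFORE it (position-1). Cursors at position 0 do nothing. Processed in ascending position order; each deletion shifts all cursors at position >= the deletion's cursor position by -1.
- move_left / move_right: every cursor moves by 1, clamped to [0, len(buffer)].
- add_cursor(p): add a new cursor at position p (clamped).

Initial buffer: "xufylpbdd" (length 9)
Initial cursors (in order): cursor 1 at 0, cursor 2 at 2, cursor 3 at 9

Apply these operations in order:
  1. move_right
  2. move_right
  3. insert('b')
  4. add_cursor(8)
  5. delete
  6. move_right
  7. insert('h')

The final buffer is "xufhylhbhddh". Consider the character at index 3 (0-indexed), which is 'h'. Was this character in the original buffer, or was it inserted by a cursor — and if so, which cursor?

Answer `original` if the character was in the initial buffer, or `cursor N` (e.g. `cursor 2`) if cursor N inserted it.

Answer: cursor 1

Derivation:
After op 1 (move_right): buffer="xufylpbdd" (len 9), cursors c1@1 c2@3 c3@9, authorship .........
After op 2 (move_right): buffer="xufylpbdd" (len 9), cursors c1@2 c2@4 c3@9, authorship .........
After op 3 (insert('b')): buffer="xubfyblpbddb" (len 12), cursors c1@3 c2@6 c3@12, authorship ..1..2.....3
After op 4 (add_cursor(8)): buffer="xubfyblpbddb" (len 12), cursors c1@3 c2@6 c4@8 c3@12, authorship ..1..2.....3
After op 5 (delete): buffer="xufylbdd" (len 8), cursors c1@2 c2@4 c4@5 c3@8, authorship ........
After op 6 (move_right): buffer="xufylbdd" (len 8), cursors c1@3 c2@5 c4@6 c3@8, authorship ........
After op 7 (insert('h')): buffer="xufhylhbhddh" (len 12), cursors c1@4 c2@7 c4@9 c3@12, authorship ...1..2.4..3
Authorship (.=original, N=cursor N): . . . 1 . . 2 . 4 . . 3
Index 3: author = 1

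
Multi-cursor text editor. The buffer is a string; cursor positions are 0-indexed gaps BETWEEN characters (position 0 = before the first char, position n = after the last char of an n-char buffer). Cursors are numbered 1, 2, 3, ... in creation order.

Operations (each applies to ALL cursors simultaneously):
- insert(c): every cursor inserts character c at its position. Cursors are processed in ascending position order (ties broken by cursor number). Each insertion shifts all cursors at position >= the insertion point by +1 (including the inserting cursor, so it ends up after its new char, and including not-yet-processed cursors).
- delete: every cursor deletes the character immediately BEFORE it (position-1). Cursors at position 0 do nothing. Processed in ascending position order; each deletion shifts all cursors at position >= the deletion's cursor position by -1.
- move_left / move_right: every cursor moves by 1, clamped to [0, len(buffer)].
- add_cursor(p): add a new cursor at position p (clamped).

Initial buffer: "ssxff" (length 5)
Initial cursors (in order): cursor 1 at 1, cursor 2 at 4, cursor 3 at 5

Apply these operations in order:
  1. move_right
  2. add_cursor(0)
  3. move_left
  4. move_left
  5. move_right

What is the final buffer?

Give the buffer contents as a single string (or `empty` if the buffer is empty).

Answer: ssxff

Derivation:
After op 1 (move_right): buffer="ssxff" (len 5), cursors c1@2 c2@5 c3@5, authorship .....
After op 2 (add_cursor(0)): buffer="ssxff" (len 5), cursors c4@0 c1@2 c2@5 c3@5, authorship .....
After op 3 (move_left): buffer="ssxff" (len 5), cursors c4@0 c1@1 c2@4 c3@4, authorship .....
After op 4 (move_left): buffer="ssxff" (len 5), cursors c1@0 c4@0 c2@3 c3@3, authorship .....
After op 5 (move_right): buffer="ssxff" (len 5), cursors c1@1 c4@1 c2@4 c3@4, authorship .....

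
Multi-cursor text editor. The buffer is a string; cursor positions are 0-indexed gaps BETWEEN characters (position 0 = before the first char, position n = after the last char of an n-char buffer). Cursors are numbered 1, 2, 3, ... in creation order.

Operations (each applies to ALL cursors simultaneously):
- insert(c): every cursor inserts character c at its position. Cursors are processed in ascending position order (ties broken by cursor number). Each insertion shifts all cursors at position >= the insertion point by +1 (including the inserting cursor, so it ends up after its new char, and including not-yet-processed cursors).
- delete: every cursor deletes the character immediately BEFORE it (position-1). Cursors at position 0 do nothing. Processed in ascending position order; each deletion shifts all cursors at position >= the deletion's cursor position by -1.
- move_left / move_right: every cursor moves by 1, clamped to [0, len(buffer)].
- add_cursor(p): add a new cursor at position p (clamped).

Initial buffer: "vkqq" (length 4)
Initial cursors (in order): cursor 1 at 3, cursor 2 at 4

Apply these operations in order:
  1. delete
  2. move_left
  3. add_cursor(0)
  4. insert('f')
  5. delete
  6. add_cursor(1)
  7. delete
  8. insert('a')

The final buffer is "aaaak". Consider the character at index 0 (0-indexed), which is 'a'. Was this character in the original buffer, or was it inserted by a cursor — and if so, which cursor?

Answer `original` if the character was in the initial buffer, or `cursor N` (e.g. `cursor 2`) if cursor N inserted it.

After op 1 (delete): buffer="vk" (len 2), cursors c1@2 c2@2, authorship ..
After op 2 (move_left): buffer="vk" (len 2), cursors c1@1 c2@1, authorship ..
After op 3 (add_cursor(0)): buffer="vk" (len 2), cursors c3@0 c1@1 c2@1, authorship ..
After op 4 (insert('f')): buffer="fvffk" (len 5), cursors c3@1 c1@4 c2@4, authorship 3.12.
After op 5 (delete): buffer="vk" (len 2), cursors c3@0 c1@1 c2@1, authorship ..
After op 6 (add_cursor(1)): buffer="vk" (len 2), cursors c3@0 c1@1 c2@1 c4@1, authorship ..
After op 7 (delete): buffer="k" (len 1), cursors c1@0 c2@0 c3@0 c4@0, authorship .
After op 8 (insert('a')): buffer="aaaak" (len 5), cursors c1@4 c2@4 c3@4 c4@4, authorship 1234.
Authorship (.=original, N=cursor N): 1 2 3 4 .
Index 0: author = 1

Answer: cursor 1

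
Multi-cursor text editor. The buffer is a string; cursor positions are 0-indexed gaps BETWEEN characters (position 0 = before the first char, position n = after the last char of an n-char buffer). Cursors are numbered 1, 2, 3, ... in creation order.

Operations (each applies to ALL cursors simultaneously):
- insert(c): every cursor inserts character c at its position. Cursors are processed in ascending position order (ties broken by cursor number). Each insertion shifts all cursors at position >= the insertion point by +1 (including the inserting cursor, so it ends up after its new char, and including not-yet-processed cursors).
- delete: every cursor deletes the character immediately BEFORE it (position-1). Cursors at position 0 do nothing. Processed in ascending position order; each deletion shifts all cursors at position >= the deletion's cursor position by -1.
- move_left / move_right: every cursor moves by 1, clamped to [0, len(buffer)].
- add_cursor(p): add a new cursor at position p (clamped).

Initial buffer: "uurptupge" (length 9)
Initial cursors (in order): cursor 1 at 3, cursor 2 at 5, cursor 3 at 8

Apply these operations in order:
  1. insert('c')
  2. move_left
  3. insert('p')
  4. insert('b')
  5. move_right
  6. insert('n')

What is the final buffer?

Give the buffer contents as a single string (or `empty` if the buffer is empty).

After op 1 (insert('c')): buffer="uurcptcupgce" (len 12), cursors c1@4 c2@7 c3@11, authorship ...1..2...3.
After op 2 (move_left): buffer="uurcptcupgce" (len 12), cursors c1@3 c2@6 c3@10, authorship ...1..2...3.
After op 3 (insert('p')): buffer="uurpcptpcupgpce" (len 15), cursors c1@4 c2@8 c3@13, authorship ...11..22...33.
After op 4 (insert('b')): buffer="uurpbcptpbcupgpbce" (len 18), cursors c1@5 c2@10 c3@16, authorship ...111..222...333.
After op 5 (move_right): buffer="uurpbcptpbcupgpbce" (len 18), cursors c1@6 c2@11 c3@17, authorship ...111..222...333.
After op 6 (insert('n')): buffer="uurpbcnptpbcnupgpbcne" (len 21), cursors c1@7 c2@13 c3@20, authorship ...1111..2222...3333.

Answer: uurpbcnptpbcnupgpbcne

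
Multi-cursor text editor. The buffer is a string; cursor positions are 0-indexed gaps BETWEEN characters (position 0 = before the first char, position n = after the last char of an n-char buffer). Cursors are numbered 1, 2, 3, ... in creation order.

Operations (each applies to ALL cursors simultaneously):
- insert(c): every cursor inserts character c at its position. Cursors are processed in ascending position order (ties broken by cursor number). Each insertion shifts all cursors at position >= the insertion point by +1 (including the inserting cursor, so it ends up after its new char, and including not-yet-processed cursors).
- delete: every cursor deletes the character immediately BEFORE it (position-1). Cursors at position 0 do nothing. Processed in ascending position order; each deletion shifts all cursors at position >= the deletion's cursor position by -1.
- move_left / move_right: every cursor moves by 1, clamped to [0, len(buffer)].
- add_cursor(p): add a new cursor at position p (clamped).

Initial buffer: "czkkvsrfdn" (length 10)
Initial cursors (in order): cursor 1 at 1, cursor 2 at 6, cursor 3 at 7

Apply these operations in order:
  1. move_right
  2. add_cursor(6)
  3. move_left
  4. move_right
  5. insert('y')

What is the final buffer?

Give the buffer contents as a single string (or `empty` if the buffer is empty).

After op 1 (move_right): buffer="czkkvsrfdn" (len 10), cursors c1@2 c2@7 c3@8, authorship ..........
After op 2 (add_cursor(6)): buffer="czkkvsrfdn" (len 10), cursors c1@2 c4@6 c2@7 c3@8, authorship ..........
After op 3 (move_left): buffer="czkkvsrfdn" (len 10), cursors c1@1 c4@5 c2@6 c3@7, authorship ..........
After op 4 (move_right): buffer="czkkvsrfdn" (len 10), cursors c1@2 c4@6 c2@7 c3@8, authorship ..........
After op 5 (insert('y')): buffer="czykkvsyryfydn" (len 14), cursors c1@3 c4@8 c2@10 c3@12, authorship ..1....4.2.3..

Answer: czykkvsyryfydn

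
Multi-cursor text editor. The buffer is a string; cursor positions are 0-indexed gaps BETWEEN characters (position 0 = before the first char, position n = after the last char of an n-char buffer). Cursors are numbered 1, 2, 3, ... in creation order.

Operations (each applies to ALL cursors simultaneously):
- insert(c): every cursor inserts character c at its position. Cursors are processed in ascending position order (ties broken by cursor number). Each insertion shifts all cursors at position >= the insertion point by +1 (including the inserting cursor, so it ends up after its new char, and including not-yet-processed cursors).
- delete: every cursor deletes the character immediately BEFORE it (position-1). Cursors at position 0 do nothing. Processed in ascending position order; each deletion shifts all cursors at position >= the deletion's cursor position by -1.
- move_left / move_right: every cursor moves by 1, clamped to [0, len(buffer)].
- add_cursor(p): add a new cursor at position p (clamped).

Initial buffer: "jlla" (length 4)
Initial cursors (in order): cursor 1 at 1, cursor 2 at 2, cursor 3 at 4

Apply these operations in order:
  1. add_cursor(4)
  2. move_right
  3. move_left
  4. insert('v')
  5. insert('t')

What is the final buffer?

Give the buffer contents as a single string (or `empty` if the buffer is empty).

After op 1 (add_cursor(4)): buffer="jlla" (len 4), cursors c1@1 c2@2 c3@4 c4@4, authorship ....
After op 2 (move_right): buffer="jlla" (len 4), cursors c1@2 c2@3 c3@4 c4@4, authorship ....
After op 3 (move_left): buffer="jlla" (len 4), cursors c1@1 c2@2 c3@3 c4@3, authorship ....
After op 4 (insert('v')): buffer="jvlvlvva" (len 8), cursors c1@2 c2@4 c3@7 c4@7, authorship .1.2.34.
After op 5 (insert('t')): buffer="jvtlvtlvvtta" (len 12), cursors c1@3 c2@6 c3@11 c4@11, authorship .11.22.3434.

Answer: jvtlvtlvvtta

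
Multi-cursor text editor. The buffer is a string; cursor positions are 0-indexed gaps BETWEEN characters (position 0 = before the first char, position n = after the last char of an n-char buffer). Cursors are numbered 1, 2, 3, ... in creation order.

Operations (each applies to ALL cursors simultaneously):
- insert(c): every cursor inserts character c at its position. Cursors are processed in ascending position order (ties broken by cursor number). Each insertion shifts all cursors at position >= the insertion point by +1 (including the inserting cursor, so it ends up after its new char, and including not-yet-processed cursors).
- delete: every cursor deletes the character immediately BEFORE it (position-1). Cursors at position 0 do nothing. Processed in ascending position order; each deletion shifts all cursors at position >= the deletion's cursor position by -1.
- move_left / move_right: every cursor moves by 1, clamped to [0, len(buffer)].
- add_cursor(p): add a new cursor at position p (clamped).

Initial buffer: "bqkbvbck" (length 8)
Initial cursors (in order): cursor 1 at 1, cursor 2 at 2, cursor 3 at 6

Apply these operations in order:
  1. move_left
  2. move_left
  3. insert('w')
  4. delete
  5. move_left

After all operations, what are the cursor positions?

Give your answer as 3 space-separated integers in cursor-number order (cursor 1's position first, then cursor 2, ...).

After op 1 (move_left): buffer="bqkbvbck" (len 8), cursors c1@0 c2@1 c3@5, authorship ........
After op 2 (move_left): buffer="bqkbvbck" (len 8), cursors c1@0 c2@0 c3@4, authorship ........
After op 3 (insert('w')): buffer="wwbqkbwvbck" (len 11), cursors c1@2 c2@2 c3@7, authorship 12....3....
After op 4 (delete): buffer="bqkbvbck" (len 8), cursors c1@0 c2@0 c3@4, authorship ........
After op 5 (move_left): buffer="bqkbvbck" (len 8), cursors c1@0 c2@0 c3@3, authorship ........

Answer: 0 0 3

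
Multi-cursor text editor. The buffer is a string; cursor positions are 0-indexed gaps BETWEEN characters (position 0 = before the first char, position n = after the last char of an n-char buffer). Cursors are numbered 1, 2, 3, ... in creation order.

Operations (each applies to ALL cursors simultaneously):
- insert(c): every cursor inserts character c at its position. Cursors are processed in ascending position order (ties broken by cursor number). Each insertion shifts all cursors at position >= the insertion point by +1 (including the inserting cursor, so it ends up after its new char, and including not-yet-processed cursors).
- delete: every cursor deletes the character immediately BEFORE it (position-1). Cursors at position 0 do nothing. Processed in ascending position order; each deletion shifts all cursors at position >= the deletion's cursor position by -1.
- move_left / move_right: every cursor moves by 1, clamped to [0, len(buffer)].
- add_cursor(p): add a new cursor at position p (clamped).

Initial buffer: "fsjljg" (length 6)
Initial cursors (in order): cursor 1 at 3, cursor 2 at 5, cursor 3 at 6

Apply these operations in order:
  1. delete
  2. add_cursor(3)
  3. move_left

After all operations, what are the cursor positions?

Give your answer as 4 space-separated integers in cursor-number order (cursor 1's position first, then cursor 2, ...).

After op 1 (delete): buffer="fsl" (len 3), cursors c1@2 c2@3 c3@3, authorship ...
After op 2 (add_cursor(3)): buffer="fsl" (len 3), cursors c1@2 c2@3 c3@3 c4@3, authorship ...
After op 3 (move_left): buffer="fsl" (len 3), cursors c1@1 c2@2 c3@2 c4@2, authorship ...

Answer: 1 2 2 2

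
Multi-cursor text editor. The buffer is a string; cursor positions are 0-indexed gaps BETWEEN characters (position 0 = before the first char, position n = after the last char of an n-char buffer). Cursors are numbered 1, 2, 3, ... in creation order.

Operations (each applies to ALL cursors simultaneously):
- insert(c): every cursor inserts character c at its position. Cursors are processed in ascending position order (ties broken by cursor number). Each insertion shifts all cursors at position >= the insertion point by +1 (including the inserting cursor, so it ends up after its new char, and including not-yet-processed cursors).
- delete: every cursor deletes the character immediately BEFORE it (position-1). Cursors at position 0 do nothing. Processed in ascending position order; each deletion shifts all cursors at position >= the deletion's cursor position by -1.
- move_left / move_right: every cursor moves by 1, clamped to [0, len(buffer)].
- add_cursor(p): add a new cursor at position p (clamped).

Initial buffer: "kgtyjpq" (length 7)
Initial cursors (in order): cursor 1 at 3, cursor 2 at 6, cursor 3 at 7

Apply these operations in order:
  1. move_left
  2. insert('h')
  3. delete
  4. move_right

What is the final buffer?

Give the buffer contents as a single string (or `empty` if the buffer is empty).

After op 1 (move_left): buffer="kgtyjpq" (len 7), cursors c1@2 c2@5 c3@6, authorship .......
After op 2 (insert('h')): buffer="kghtyjhphq" (len 10), cursors c1@3 c2@7 c3@9, authorship ..1...2.3.
After op 3 (delete): buffer="kgtyjpq" (len 7), cursors c1@2 c2@5 c3@6, authorship .......
After op 4 (move_right): buffer="kgtyjpq" (len 7), cursors c1@3 c2@6 c3@7, authorship .......

Answer: kgtyjpq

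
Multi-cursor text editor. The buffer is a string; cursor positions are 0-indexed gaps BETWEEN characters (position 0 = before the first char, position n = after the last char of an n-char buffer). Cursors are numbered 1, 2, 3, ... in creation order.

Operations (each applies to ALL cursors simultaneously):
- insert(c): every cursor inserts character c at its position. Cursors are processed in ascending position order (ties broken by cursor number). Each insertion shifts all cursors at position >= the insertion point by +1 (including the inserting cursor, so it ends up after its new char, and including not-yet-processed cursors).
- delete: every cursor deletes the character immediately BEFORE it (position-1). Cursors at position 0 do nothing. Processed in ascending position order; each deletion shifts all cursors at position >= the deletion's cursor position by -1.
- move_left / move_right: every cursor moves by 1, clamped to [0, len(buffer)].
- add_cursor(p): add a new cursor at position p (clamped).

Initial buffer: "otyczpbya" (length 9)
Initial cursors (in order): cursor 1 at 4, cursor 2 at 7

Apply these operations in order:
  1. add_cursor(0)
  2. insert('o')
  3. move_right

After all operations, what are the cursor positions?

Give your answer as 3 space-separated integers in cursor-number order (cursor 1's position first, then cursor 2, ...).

Answer: 7 11 2

Derivation:
After op 1 (add_cursor(0)): buffer="otyczpbya" (len 9), cursors c3@0 c1@4 c2@7, authorship .........
After op 2 (insert('o')): buffer="ootycozpboya" (len 12), cursors c3@1 c1@6 c2@10, authorship 3....1...2..
After op 3 (move_right): buffer="ootycozpboya" (len 12), cursors c3@2 c1@7 c2@11, authorship 3....1...2..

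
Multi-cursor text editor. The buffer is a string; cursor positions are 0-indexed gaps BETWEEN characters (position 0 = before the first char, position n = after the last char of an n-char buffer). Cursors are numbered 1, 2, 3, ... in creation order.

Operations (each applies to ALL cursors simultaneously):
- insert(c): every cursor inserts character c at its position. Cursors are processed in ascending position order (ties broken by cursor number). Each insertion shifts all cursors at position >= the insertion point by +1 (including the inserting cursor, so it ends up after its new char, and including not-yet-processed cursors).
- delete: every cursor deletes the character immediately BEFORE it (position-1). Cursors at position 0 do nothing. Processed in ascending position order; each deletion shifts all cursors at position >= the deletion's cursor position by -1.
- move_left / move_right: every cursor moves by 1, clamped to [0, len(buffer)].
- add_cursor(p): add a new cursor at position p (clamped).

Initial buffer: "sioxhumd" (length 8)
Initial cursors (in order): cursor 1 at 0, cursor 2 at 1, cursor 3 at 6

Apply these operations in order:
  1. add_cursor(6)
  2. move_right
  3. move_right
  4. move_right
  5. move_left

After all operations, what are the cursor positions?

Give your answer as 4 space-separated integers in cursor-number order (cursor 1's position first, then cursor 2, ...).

After op 1 (add_cursor(6)): buffer="sioxhumd" (len 8), cursors c1@0 c2@1 c3@6 c4@6, authorship ........
After op 2 (move_right): buffer="sioxhumd" (len 8), cursors c1@1 c2@2 c3@7 c4@7, authorship ........
After op 3 (move_right): buffer="sioxhumd" (len 8), cursors c1@2 c2@3 c3@8 c4@8, authorship ........
After op 4 (move_right): buffer="sioxhumd" (len 8), cursors c1@3 c2@4 c3@8 c4@8, authorship ........
After op 5 (move_left): buffer="sioxhumd" (len 8), cursors c1@2 c2@3 c3@7 c4@7, authorship ........

Answer: 2 3 7 7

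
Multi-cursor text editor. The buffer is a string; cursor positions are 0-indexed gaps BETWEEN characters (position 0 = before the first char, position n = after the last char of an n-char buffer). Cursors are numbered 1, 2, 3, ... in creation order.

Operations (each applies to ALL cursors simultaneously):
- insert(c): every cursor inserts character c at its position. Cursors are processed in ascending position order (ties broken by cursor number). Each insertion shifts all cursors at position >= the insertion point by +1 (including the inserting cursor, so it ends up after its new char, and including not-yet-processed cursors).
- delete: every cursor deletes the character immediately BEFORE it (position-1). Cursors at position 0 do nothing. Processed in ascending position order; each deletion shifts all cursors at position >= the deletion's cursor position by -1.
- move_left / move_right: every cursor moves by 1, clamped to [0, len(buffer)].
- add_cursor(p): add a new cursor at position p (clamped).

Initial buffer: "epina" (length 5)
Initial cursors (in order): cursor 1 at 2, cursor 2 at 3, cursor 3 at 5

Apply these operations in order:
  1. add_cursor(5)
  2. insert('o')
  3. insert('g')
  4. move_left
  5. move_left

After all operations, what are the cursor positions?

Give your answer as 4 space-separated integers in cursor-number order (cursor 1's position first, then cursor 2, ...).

After op 1 (add_cursor(5)): buffer="epina" (len 5), cursors c1@2 c2@3 c3@5 c4@5, authorship .....
After op 2 (insert('o')): buffer="epoionaoo" (len 9), cursors c1@3 c2@5 c3@9 c4@9, authorship ..1.2..34
After op 3 (insert('g')): buffer="epogiognaoogg" (len 13), cursors c1@4 c2@7 c3@13 c4@13, authorship ..11.22..3434
After op 4 (move_left): buffer="epogiognaoogg" (len 13), cursors c1@3 c2@6 c3@12 c4@12, authorship ..11.22..3434
After op 5 (move_left): buffer="epogiognaoogg" (len 13), cursors c1@2 c2@5 c3@11 c4@11, authorship ..11.22..3434

Answer: 2 5 11 11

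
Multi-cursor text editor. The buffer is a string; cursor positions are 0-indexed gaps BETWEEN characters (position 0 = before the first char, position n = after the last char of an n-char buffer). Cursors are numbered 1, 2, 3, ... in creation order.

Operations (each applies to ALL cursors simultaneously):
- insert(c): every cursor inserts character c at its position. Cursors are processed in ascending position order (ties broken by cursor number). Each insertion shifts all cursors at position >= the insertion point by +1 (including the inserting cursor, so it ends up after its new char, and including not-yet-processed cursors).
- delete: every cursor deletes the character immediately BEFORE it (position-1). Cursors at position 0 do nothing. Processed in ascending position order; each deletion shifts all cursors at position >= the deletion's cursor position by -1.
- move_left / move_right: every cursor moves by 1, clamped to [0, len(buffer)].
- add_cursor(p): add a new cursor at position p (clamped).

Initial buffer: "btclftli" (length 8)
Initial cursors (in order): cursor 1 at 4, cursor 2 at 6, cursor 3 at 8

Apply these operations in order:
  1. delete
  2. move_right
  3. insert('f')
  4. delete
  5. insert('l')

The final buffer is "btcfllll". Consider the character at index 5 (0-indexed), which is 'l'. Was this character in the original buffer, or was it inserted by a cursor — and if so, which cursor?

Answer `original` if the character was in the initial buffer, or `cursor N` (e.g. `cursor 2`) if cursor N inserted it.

Answer: original

Derivation:
After op 1 (delete): buffer="btcfl" (len 5), cursors c1@3 c2@4 c3@5, authorship .....
After op 2 (move_right): buffer="btcfl" (len 5), cursors c1@4 c2@5 c3@5, authorship .....
After op 3 (insert('f')): buffer="btcfflff" (len 8), cursors c1@5 c2@8 c3@8, authorship ....1.23
After op 4 (delete): buffer="btcfl" (len 5), cursors c1@4 c2@5 c3@5, authorship .....
After op 5 (insert('l')): buffer="btcfllll" (len 8), cursors c1@5 c2@8 c3@8, authorship ....1.23
Authorship (.=original, N=cursor N): . . . . 1 . 2 3
Index 5: author = original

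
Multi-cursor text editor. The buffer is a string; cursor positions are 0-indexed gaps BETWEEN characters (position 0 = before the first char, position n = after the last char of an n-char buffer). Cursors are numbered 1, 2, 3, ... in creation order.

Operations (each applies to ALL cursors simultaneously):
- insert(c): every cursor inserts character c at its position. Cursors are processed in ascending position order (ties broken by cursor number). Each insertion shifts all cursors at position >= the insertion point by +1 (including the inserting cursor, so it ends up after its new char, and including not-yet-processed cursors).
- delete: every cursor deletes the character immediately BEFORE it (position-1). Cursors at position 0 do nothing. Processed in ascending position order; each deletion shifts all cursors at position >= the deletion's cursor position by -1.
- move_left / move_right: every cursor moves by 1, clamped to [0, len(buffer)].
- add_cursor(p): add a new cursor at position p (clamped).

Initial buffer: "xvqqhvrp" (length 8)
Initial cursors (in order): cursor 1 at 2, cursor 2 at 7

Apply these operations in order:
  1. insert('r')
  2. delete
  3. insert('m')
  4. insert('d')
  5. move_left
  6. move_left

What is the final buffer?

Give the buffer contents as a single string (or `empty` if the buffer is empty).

Answer: xvmdqqhvrmdp

Derivation:
After op 1 (insert('r')): buffer="xvrqqhvrrp" (len 10), cursors c1@3 c2@9, authorship ..1.....2.
After op 2 (delete): buffer="xvqqhvrp" (len 8), cursors c1@2 c2@7, authorship ........
After op 3 (insert('m')): buffer="xvmqqhvrmp" (len 10), cursors c1@3 c2@9, authorship ..1.....2.
After op 4 (insert('d')): buffer="xvmdqqhvrmdp" (len 12), cursors c1@4 c2@11, authorship ..11.....22.
After op 5 (move_left): buffer="xvmdqqhvrmdp" (len 12), cursors c1@3 c2@10, authorship ..11.....22.
After op 6 (move_left): buffer="xvmdqqhvrmdp" (len 12), cursors c1@2 c2@9, authorship ..11.....22.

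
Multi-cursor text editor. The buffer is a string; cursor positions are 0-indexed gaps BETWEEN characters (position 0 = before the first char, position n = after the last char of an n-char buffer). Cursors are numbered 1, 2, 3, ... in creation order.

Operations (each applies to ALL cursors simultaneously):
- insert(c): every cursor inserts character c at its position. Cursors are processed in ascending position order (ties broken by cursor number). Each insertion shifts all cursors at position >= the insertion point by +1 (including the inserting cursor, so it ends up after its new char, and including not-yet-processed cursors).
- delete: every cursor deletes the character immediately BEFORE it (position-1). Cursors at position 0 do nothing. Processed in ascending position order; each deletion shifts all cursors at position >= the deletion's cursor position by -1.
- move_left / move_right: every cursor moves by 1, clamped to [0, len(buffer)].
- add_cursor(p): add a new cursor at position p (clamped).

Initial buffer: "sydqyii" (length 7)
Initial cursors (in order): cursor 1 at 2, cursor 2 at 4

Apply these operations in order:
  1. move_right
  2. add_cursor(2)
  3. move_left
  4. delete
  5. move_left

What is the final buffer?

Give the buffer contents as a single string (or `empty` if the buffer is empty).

After op 1 (move_right): buffer="sydqyii" (len 7), cursors c1@3 c2@5, authorship .......
After op 2 (add_cursor(2)): buffer="sydqyii" (len 7), cursors c3@2 c1@3 c2@5, authorship .......
After op 3 (move_left): buffer="sydqyii" (len 7), cursors c3@1 c1@2 c2@4, authorship .......
After op 4 (delete): buffer="dyii" (len 4), cursors c1@0 c3@0 c2@1, authorship ....
After op 5 (move_left): buffer="dyii" (len 4), cursors c1@0 c2@0 c3@0, authorship ....

Answer: dyii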